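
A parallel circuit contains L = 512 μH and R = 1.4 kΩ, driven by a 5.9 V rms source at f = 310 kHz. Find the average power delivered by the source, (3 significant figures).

24.9 mW

ω = 2πf = 1.948e+06 rad/s
X_L = ωL = 997 Ω
Parallel: admittances add. Y = 1/R + 1/(jωL)
Y = (0.000714 − j0.00100) S
|Y| = 0.00123 S → |Z| = 1/|Y| = 812 Ω, ∠Z = −∠Y = 54.5°
I = V/|Z| = 7.26 mA
P = VI cos φ = 5.9 × 0.00726 × cos(54.5°) = 24.9 mW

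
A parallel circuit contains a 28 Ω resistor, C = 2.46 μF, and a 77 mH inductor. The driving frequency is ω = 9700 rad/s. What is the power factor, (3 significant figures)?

X_L = ωL = 747 Ω
X_C = 1/(ωC) = 41.9 Ω
Parallel: admittances add. Y = 1/R + 1/(jωL) + jωC
Y = (0.0357 + j0.0225) S
|Y| = 0.0422 S → |Z| = 1/|Y| = 23.7 Ω, ∠Z = −∠Y = -32.2°
cos φ = cos(-32.2°) = 0.846

0.846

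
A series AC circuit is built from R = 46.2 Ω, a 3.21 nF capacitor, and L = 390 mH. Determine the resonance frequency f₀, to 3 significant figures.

4.50 kHz

ω₀ = 1/√(LC) = 1/√(0.39 × 3.21e-09) = 28260 rad/s
f₀ = ω₀/(2π) = 4.50 kHz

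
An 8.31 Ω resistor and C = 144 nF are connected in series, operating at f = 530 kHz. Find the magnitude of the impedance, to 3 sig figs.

ω = 2πf = 3.33e+06 rad/s
X_C = 1/(ωC) = 2.09 Ω
Z = 8.31 − j2.09 Ω
|Z| = √(8.31² + 2.09²) = 8.57 Ω

8.57 Ω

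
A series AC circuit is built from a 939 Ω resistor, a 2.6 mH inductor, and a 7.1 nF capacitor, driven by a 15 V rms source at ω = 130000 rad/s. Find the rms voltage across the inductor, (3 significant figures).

4.23 V

X_L = ωL = 338 Ω
X_C = 1/(ωC) = 1080 Ω
Net reactance X = X_L − X_C = -745 Ω
Z = 939 − j745 Ω
|Z| = √(939² + 745²) = 1200 Ω
I = V/|Z| = 12.5 mA
V_L = I·|Z_L| = 0.0125 × 338 = 4.23 V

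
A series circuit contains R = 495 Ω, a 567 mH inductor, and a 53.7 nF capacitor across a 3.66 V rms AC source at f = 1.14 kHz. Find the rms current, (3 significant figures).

2.37 mA

ω = 2πf = 7163 rad/s
X_L = ωL = 4060 Ω
X_C = 1/(ωC) = 2600 Ω
Net reactance X = X_L − X_C = 1460 Ω
Z = 495 + j1460 Ω
|Z| = √(495² + 1460²) = 1540 Ω
I = V/|Z| = 3.66/1540 = 2.37 mA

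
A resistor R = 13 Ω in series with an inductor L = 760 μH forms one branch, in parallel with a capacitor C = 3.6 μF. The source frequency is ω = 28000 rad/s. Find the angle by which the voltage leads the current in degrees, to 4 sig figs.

-72.57°

X_L = ωL = 21.28 Ω
X_C = 1/(ωC) = 9.921 Ω
Branch 1 (R+jX_L): Z₁ = 13.00 + j21.28 Ω, |Z₁| = 24.94 Ω
Branch 2 (−jX_C): Z₂ = −j9.921 Ω
Parallel: Z = Z₁Z₂/(Z₁+Z₂), |Z| = 14.33 Ω, ∠Z = -72.57°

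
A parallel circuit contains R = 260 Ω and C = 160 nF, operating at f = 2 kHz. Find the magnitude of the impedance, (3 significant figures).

230 Ω

ω = 2πf = 12570 rad/s
X_C = 1/(ωC) = 497 Ω
Parallel: admittances add. Y = 1/R + jωC
Y = (0.00385 + j0.00201) S
|Y| = 0.00434 S → |Z| = 1/|Y| = 230 Ω, ∠Z = −∠Y = -27.6°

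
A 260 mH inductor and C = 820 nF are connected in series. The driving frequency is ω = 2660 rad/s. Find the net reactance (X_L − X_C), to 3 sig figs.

X_L = ωL = 692 Ω
X_C = 1/(ωC) = 458 Ω
X = 692 − 458 = 233 Ω

233 Ω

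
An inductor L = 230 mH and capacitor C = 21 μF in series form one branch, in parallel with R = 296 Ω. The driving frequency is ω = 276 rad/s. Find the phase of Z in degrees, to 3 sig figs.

-69.8°

X_L = ωL = 63.5 Ω
X_C = 1/(ωC) = 173 Ω
Branch 1: Z₁ = R = 296 Ω
Branch 2 (series LC): Z₂ = j(X_L − X_C) = −j109 Ω
Parallel: Z = Z₁Z₂/(Z₁+Z₂), |Z| = 102 Ω, ∠Z = -69.8°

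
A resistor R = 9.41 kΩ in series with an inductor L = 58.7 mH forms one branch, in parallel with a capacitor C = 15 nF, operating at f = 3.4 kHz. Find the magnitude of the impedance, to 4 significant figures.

3088 Ω

ω = 2πf = 21360 rad/s
X_L = ωL = 1254 Ω
X_C = 1/(ωC) = 3121 Ω
Branch 1 (R+jX_L): Z₁ = 9410 + j1254 Ω, |Z₁| = 9493 Ω
Branch 2 (−jX_C): Z₂ = −j3121 Ω
Parallel: Z = Z₁Z₂/(Z₁+Z₂), |Z| = 3088 Ω, ∠Z = -71.19°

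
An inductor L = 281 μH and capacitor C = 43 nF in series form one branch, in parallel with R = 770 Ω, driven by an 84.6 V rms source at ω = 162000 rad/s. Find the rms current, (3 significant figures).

X_L = ωL = 45.5 Ω
X_C = 1/(ωC) = 144 Ω
Branch 1: Z₁ = R = 770 Ω
Branch 2 (series LC): Z₂ = j(X_L − X_C) = −j98.0 Ω
Parallel: Z = Z₁Z₂/(Z₁+Z₂), |Z| = 97.2 Ω, ∠Z = -82.7°
I = V/|Z| = 84.6/97.2 = 870 mA

870 mA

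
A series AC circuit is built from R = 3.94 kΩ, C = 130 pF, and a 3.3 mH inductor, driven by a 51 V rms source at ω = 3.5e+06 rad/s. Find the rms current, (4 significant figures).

X_L = ωL = 11550 Ω
X_C = 1/(ωC) = 2198 Ω
Net reactance X = X_L − X_C = 9352 Ω
Z = 3940 + j9352 Ω
|Z| = √(3940² + 9352²) = 10150 Ω
I = V/|Z| = 51/10150 = 5.025 mA

5.025 mA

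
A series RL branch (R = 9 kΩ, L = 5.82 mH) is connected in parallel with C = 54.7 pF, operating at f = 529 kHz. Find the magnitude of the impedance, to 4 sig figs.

ω = 2πf = 3.324e+06 rad/s
X_L = ωL = 19340 Ω
X_C = 1/(ωC) = 5500 Ω
Branch 1 (R+jX_L): Z₁ = 9000 + j19340 Ω, |Z₁| = 21340 Ω
Branch 2 (−jX_C): Z₂ = −j5500 Ω
Parallel: Z = Z₁Z₂/(Z₁+Z₂), |Z| = 7107 Ω, ∠Z = -81.92°

7107 Ω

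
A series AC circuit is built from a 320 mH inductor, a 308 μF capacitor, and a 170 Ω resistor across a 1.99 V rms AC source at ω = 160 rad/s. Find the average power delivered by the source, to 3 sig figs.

22.5 mW

X_L = ωL = 51.2 Ω
X_C = 1/(ωC) = 20.3 Ω
Net reactance X = X_L − X_C = 30.9 Ω
Z = 170 + j30.9 Ω
|Z| = √(170² + 30.9²) = 173 Ω
∠Z = arctan(30.9/170) = 10.3°
I = V/|Z| = 11.5 mA
P = VI cos φ = 1.99 × 0.0115 × cos(10.3°) = 22.5 mW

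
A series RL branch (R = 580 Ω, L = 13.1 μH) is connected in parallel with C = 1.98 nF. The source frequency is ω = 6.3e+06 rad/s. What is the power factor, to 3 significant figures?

X_L = ωL = 82.5 Ω
X_C = 1/(ωC) = 80.2 Ω
Branch 1 (R+jX_L): Z₁ = 580 + j82.5 Ω, |Z₁| = 586 Ω
Branch 2 (−jX_C): Z₂ = −j80.2 Ω
Parallel: Z = Z₁Z₂/(Z₁+Z₂), |Z| = 81.0 Ω, ∠Z = -82.1°
cos φ = cos(-82.1°) = 0.137

0.137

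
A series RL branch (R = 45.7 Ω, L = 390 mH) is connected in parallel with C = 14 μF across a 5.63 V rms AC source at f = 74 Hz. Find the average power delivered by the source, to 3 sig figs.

41.4 mW

ω = 2πf = 465.0 rad/s
X_L = ωL = 181 Ω
X_C = 1/(ωC) = 154 Ω
Branch 1 (R+jX_L): Z₁ = 45.7 + j181 Ω, |Z₁| = 187 Ω
Branch 2 (−jX_C): Z₂ = −j154 Ω
Parallel: Z = Z₁Z₂/(Z₁+Z₂), |Z| = 538 Ω, ∠Z = -45.4°
I = V/|Z| = 10.5 mA
P = VI cos φ = 5.63 × 0.0105 × cos(-45.4°) = 41.4 mW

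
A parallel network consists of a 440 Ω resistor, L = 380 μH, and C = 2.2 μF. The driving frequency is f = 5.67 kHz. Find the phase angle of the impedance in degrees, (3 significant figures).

-63.2°

ω = 2πf = 35630 rad/s
X_L = ωL = 13.5 Ω
X_C = 1/(ωC) = 12.8 Ω
Parallel: admittances add. Y = 1/R + 1/(jωL) + jωC
Y = (0.00227 + j0.00451) S
|Y| = 0.00505 S → |Z| = 1/|Y| = 198 Ω, ∠Z = −∠Y = -63.2°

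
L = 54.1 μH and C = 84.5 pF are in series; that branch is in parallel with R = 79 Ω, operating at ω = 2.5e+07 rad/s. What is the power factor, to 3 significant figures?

X_L = ωL = 1350 Ω
X_C = 1/(ωC) = 473 Ω
Branch 1: Z₁ = R = 79.0 Ω
Branch 2 (series LC): Z₂ = j(X_L − X_C) = j879 Ω
Parallel: Z = Z₁Z₂/(Z₁+Z₂), |Z| = 78.7 Ω, ∠Z = 5.13°
cos φ = cos(5.13°) = 0.996

0.996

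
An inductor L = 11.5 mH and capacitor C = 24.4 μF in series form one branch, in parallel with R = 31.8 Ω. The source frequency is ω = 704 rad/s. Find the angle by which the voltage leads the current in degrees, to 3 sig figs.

-32.4°

X_L = ωL = 8.10 Ω
X_C = 1/(ωC) = 58.2 Ω
Branch 1: Z₁ = R = 31.8 Ω
Branch 2 (series LC): Z₂ = j(X_L − X_C) = −j50.1 Ω
Parallel: Z = Z₁Z₂/(Z₁+Z₂), |Z| = 26.9 Ω, ∠Z = -32.4°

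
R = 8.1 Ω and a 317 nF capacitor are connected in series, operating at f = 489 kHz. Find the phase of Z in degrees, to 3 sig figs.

ω = 2πf = 3.072e+06 rad/s
X_C = 1/(ωC) = 1.03 Ω
Z = 8.10 − j1.03 Ω
|Z| = √(8.10² + 1.03²) = 8.16 Ω
∠Z = arctan(-1.03/8.10) = -7.22°

-7.22°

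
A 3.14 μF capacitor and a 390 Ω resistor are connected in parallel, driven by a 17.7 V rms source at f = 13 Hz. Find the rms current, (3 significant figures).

ω = 2πf = 81.68 rad/s
X_C = 1/(ωC) = 3900 Ω
Parallel: admittances add. Y = 1/R + jωC
Y = (0.00256 + j0.000256) S
|Y| = 0.00258 S → |Z| = 1/|Y| = 388 Ω, ∠Z = −∠Y = -5.71°
I = V/|Z| = 17.7/388 = 45.6 mA

45.6 mA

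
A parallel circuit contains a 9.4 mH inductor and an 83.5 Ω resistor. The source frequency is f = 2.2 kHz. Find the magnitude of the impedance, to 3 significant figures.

ω = 2πf = 13820 rad/s
X_L = ωL = 130 Ω
Parallel: admittances add. Y = 1/R + 1/(jωL)
Y = (0.0120 − j0.00770) S
|Y| = 0.0142 S → |Z| = 1/|Y| = 70.2 Ω, ∠Z = −∠Y = 32.7°

70.2 Ω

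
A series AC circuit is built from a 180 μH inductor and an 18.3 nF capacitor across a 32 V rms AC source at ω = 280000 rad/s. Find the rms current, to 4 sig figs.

X_L = ωL = 50.40 Ω
X_C = 1/(ωC) = 195.2 Ω
Net reactance X = X_L − X_C = -144.8 Ω
Z = − j144.8 Ω
|Z| = √(0² + 144.8²) = 144.8 Ω
I = V/|Z| = 32/144.8 = 221.1 mA

221.1 mA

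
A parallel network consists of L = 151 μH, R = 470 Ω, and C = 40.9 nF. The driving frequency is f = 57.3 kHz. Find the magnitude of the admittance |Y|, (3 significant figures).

ω = 2πf = 360000 rad/s
X_L = ωL = 54.4 Ω
X_C = 1/(ωC) = 67.9 Ω
Parallel: admittances add. Y = 1/R + 1/(jωL) + jωC
Y = (0.00213 − j0.00367) S
|Y| = 0.00424 S → |Z| = 1/|Y| = 236 Ω, ∠Z = −∠Y = 59.9°

4.24 mS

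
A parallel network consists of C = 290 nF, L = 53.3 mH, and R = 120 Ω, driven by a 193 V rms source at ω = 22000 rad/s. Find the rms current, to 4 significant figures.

1.930 A

X_L = ωL = 1173 Ω
X_C = 1/(ωC) = 156.7 Ω
Parallel: admittances add. Y = 1/R + 1/(jωL) + jωC
Y = (0.008333 + j0.005527) S
|Y| = 0.01000 S → |Z| = 1/|Y| = 100.0 Ω, ∠Z = −∠Y = -33.55°
I = V/|Z| = 193/100.0 = 1.930 A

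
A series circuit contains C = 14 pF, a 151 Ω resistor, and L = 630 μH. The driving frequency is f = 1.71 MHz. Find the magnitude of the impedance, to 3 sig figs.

ω = 2πf = 1.074e+07 rad/s
X_L = ωL = 6770 Ω
X_C = 1/(ωC) = 6650 Ω
Net reactance X = X_L − X_C = 121 Ω
Z = 151 + j121 Ω
|Z| = √(151² + 121²) = 193 Ω

193 Ω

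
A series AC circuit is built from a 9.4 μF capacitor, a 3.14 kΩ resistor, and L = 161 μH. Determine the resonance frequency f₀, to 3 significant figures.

4.09 kHz

ω₀ = 1/√(LC) = 1/√(0.000161 × 9.4e-06) = 25710 rad/s
f₀ = ω₀/(2π) = 4.09 kHz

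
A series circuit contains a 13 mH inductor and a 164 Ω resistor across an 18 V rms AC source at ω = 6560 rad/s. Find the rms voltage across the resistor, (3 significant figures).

16.0 V

X_L = ωL = 85.3 Ω
Z = 164 + j85.3 Ω
|Z| = √(164² + 85.3²) = 185 Ω
I = V/|Z| = 97.4 mA
V_R = I·|Z_R| = 0.0974 × 164 = 16.0 V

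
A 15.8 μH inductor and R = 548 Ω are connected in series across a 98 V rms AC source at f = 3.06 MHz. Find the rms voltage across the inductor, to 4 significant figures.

47.51 V

ω = 2πf = 1.923e+07 rad/s
X_L = ωL = 303.8 Ω
Z = 548.0 + j303.8 Ω
|Z| = √(548.0² + 303.8²) = 626.6 Ω
I = V/|Z| = 156.4 mA
V_L = I·|Z_L| = 0.1564 × 303.8 = 47.51 V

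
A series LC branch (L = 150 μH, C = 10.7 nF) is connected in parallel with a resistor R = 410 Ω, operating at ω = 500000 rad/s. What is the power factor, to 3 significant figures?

0.263

X_L = ωL = 75.0 Ω
X_C = 1/(ωC) = 187 Ω
Branch 1: Z₁ = R = 410 Ω
Branch 2 (series LC): Z₂ = j(X_L − X_C) = −j112 Ω
Parallel: Z = Z₁Z₂/(Z₁+Z₂), |Z| = 108 Ω, ∠Z = -74.7°
cos φ = cos(-74.7°) = 0.263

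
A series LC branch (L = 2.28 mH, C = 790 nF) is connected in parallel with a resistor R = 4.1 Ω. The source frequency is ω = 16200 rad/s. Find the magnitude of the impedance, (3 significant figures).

X_L = ωL = 36.9 Ω
X_C = 1/(ωC) = 78.1 Ω
Branch 1: Z₁ = R = 4.10 Ω
Branch 2 (series LC): Z₂ = j(X_L − X_C) = −j41.2 Ω
Parallel: Z = Z₁Z₂/(Z₁+Z₂), |Z| = 4.08 Ω, ∠Z = -5.68°

4.08 Ω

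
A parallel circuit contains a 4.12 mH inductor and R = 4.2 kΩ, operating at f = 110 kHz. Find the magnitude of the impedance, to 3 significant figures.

2360 Ω

ω = 2πf = 691200 rad/s
X_L = ωL = 2850 Ω
Parallel: admittances add. Y = 1/R + 1/(jωL)
Y = (0.000238 − j0.000351) S
|Y| = 0.000424 S → |Z| = 1/|Y| = 2360 Ω, ∠Z = −∠Y = 55.9°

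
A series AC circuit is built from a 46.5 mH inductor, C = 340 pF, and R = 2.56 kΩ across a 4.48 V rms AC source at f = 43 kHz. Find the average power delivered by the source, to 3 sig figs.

ω = 2πf = 270200 rad/s
X_L = ωL = 12600 Ω
X_C = 1/(ωC) = 10900 Ω
Net reactance X = X_L − X_C = 1680 Ω
Z = 2560 + j1680 Ω
|Z| = √(2560² + 1680²) = 3060 Ω
∠Z = arctan(1680/2560) = 33.2°
I = V/|Z| = 1.46 mA
P = VI cos φ = 4.48 × 0.00146 × cos(33.2°) = 5.49 mW

5.49 mW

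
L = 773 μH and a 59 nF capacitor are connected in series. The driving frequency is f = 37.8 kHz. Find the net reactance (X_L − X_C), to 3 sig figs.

112 Ω

ω = 2πf = 237500 rad/s
X_L = ωL = 184 Ω
X_C = 1/(ωC) = 71.4 Ω
X = 184 − 71.4 = 112 Ω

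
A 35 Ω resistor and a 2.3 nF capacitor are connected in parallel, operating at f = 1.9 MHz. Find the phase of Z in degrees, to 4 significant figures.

-43.86°

ω = 2πf = 1.194e+07 rad/s
X_C = 1/(ωC) = 36.42 Ω
Parallel: admittances add. Y = 1/R + jωC
Y = (0.02857 + j0.02746) S
|Y| = 0.03963 S → |Z| = 1/|Y| = 25.24 Ω, ∠Z = −∠Y = -43.86°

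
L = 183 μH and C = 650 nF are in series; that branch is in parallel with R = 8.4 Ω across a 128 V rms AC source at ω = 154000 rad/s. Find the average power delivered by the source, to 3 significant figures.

1.95 kW

X_L = ωL = 28.2 Ω
X_C = 1/(ωC) = 9.99 Ω
Branch 1: Z₁ = R = 8.40 Ω
Branch 2 (series LC): Z₂ = j(X_L − X_C) = j18.2 Ω
Parallel: Z = Z₁Z₂/(Z₁+Z₂), |Z| = 7.63 Ω, ∠Z = 24.8°
I = V/|Z| = 16.8 A
P = VI cos φ = 128 × 16.8 × cos(24.8°) = 1.95 kW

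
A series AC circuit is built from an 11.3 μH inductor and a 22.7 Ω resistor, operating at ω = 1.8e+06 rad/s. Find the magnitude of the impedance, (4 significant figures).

30.48 Ω

X_L = ωL = 20.34 Ω
Z = 22.70 + j20.34 Ω
|Z| = √(22.70² + 20.34²) = 30.48 Ω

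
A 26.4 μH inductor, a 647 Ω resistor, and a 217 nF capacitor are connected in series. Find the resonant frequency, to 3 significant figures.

66.5 kHz

ω₀ = 1/√(LC) = 1/√(2.64e-05 × 2.17e-07) = 417800 rad/s
f₀ = ω₀/(2π) = 66.5 kHz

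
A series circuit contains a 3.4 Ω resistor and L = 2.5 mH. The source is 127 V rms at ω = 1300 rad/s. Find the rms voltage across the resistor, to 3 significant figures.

X_L = ωL = 3.25 Ω
Z = 3.40 + j3.25 Ω
|Z| = √(3.40² + 3.25²) = 4.70 Ω
I = V/|Z| = 27.0 A
V_R = I·|Z_R| = 27.0 × 3.40 = 91.8 V

91.8 V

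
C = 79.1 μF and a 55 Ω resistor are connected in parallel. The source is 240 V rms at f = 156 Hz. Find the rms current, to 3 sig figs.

ω = 2πf = 980.2 rad/s
X_C = 1/(ωC) = 12.9 Ω
Parallel: admittances add. Y = 1/R + jωC
Y = (0.0182 + j0.0775) S
|Y| = 0.0796 S → |Z| = 1/|Y| = 12.6 Ω, ∠Z = −∠Y = -76.8°
I = V/|Z| = 240/12.6 = 19.1 A

19.1 A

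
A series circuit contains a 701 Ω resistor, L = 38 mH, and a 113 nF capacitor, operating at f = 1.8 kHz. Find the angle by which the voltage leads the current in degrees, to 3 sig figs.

-26.7°

ω = 2πf = 11310 rad/s
X_L = ωL = 430 Ω
X_C = 1/(ωC) = 782 Ω
Net reactance X = X_L − X_C = -353 Ω
Z = 701 − j353 Ω
|Z| = √(701² + 353²) = 785 Ω
∠Z = arctan(-353/701) = -26.7°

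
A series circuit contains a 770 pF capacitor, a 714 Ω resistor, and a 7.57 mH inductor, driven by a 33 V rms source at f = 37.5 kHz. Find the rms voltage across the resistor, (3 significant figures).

ω = 2πf = 235600 rad/s
X_L = ωL = 1780 Ω
X_C = 1/(ωC) = 5510 Ω
Net reactance X = X_L − X_C = -3730 Ω
Z = 714 − j3730 Ω
|Z| = √(714² + 3730²) = 3800 Ω
I = V/|Z| = 8.69 mA
V_R = I·|Z_R| = 0.00869 × 714 = 6.21 V

6.21 V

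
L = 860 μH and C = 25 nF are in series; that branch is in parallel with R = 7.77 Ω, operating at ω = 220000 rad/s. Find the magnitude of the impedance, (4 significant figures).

5.352 Ω

X_L = ωL = 189.2 Ω
X_C = 1/(ωC) = 181.8 Ω
Branch 1: Z₁ = R = 7.770 Ω
Branch 2 (series LC): Z₂ = j(X_L − X_C) = j7.382 Ω
Parallel: Z = Z₁Z₂/(Z₁+Z₂), |Z| = 5.352 Ω, ∠Z = 46.47°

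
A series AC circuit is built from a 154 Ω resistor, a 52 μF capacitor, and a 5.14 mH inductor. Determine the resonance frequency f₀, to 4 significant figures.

307.8 Hz

ω₀ = 1/√(LC) = 1/√(0.00514 × 5.2e-05) = 1934 rad/s
f₀ = ω₀/(2π) = 307.8 Hz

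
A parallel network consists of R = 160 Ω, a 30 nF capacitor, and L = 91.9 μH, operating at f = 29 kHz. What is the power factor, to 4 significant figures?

0.1144

ω = 2πf = 182200 rad/s
X_L = ωL = 16.75 Ω
X_C = 1/(ωC) = 182.9 Ω
Parallel: admittances add. Y = 1/R + 1/(jωL) + jωC
Y = (0.006250 − j0.05425) S
|Y| = 0.05461 S → |Z| = 1/|Y| = 18.31 Ω, ∠Z = −∠Y = 83.43°
cos φ = cos(83.43°) = 0.1144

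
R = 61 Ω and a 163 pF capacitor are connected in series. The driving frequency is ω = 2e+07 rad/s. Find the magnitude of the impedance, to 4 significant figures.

312.8 Ω

X_C = 1/(ωC) = 306.7 Ω
Z = 61.00 − j306.7 Ω
|Z| = √(61.00² + 306.7²) = 312.8 Ω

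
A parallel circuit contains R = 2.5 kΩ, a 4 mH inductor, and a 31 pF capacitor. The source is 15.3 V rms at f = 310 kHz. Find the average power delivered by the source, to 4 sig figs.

93.64 mW

ω = 2πf = 1.948e+06 rad/s
X_L = ωL = 7791 Ω
X_C = 1/(ωC) = 16560 Ω
Parallel: admittances add. Y = 1/R + 1/(jωL) + jωC
Y = (0.0004000 − j6.797e-05) S
|Y| = 0.0004057 S → |Z| = 1/|Y| = 2465 Ω, ∠Z = −∠Y = 9.644°
I = V/|Z| = 6.208 mA
P = VI cos φ = 15.3 × 0.006208 × cos(9.644°) = 93.64 mW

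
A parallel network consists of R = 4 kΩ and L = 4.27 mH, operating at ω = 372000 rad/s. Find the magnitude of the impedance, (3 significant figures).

X_L = ωL = 1590 Ω
Parallel: admittances add. Y = 1/R + 1/(jωL)
Y = (0.000250 − j0.000630) S
|Y| = 0.000677 S → |Z| = 1/|Y| = 1480 Ω, ∠Z = −∠Y = 68.3°

1480 Ω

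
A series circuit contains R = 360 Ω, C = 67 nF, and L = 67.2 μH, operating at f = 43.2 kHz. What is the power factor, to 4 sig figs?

ω = 2πf = 271400 rad/s
X_L = ωL = 18.24 Ω
X_C = 1/(ωC) = 54.99 Ω
Net reactance X = X_L − X_C = -36.75 Ω
Z = 360.0 − j36.75 Ω
|Z| = √(360.0² + 36.75²) = 361.9 Ω
∠Z = arctan(-36.75/360.0) = -5.828°
cos φ = cos(-5.828°) = 0.9948

0.9948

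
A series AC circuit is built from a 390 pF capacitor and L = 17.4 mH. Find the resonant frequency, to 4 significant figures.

ω₀ = 1/√(LC) = 1/√(0.0174 × 3.9e-10) = 383900 rad/s
f₀ = ω₀/(2π) = 61.10 kHz

61.10 kHz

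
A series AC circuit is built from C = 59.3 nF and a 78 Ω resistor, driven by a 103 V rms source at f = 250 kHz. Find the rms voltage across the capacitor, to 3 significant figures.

14.0 V

ω = 2πf = 1.571e+06 rad/s
X_C = 1/(ωC) = 10.7 Ω
Z = 78.0 − j10.7 Ω
|Z| = √(78.0² + 10.7²) = 78.7 Ω
I = V/|Z| = 1.31 A
V_C = I·|Z_C| = 1.31 × 10.7 = 14.0 V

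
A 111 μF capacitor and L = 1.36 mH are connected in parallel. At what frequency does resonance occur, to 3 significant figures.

410 Hz

ω₀ = 1/√(LC) = 1/√(0.00136 × 0.000111) = 2574 rad/s
f₀ = ω₀/(2π) = 410 Hz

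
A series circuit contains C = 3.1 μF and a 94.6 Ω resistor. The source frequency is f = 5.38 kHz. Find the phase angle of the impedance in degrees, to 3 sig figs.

ω = 2πf = 33800 rad/s
X_C = 1/(ωC) = 9.54 Ω
Z = 94.6 − j9.54 Ω
|Z| = √(94.6² + 9.54²) = 95.1 Ω
∠Z = arctan(-9.54/94.6) = -5.76°

-5.76°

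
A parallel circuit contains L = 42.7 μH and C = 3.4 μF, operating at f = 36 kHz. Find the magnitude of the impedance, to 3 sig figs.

1.50 Ω

ω = 2πf = 226200 rad/s
X_L = ωL = 9.66 Ω
X_C = 1/(ωC) = 1.30 Ω
Parallel: admittances add. Y = 1/(jωL) + jωC
Y = (0 + j0.666) S
|Y| = 0.666 S → |Z| = 1/|Y| = 1.50 Ω, ∠Z = −∠Y = -90.0°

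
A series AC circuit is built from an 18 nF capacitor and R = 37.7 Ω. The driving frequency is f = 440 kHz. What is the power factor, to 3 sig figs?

ω = 2πf = 2.765e+06 rad/s
X_C = 1/(ωC) = 20.1 Ω
Z = 37.7 − j20.1 Ω
|Z| = √(37.7² + 20.1²) = 42.7 Ω
∠Z = arctan(-20.1/37.7) = -28.1°
cos φ = cos(-28.1°) = 0.882

0.882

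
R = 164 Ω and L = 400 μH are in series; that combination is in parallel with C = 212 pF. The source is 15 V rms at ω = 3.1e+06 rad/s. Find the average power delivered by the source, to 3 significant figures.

X_L = ωL = 1240 Ω
X_C = 1/(ωC) = 1520 Ω
Branch 1 (R+jX_L): Z₁ = 164 + j1240 Ω, |Z₁| = 1250 Ω
Branch 2 (−jX_C): Z₂ = −j1520 Ω
Parallel: Z = Z₁Z₂/(Z₁+Z₂), |Z| = 5840 Ω, ∠Z = 52.3°
I = V/|Z| = 2.57 mA
P = VI cos φ = 15 × 0.00257 × cos(52.3°) = 23.6 mW

23.6 mW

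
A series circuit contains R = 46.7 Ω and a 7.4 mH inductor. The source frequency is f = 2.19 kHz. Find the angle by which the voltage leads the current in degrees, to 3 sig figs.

65.4°

ω = 2πf = 13760 rad/s
X_L = ωL = 102 Ω
Z = 46.7 + j102 Ω
|Z| = √(46.7² + 102²) = 112 Ω
∠Z = arctan(102/46.7) = 65.4°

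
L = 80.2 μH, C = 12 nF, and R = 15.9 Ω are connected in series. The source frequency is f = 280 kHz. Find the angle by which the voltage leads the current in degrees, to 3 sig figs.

80.4°

ω = 2πf = 1.759e+06 rad/s
X_L = ωL = 141 Ω
X_C = 1/(ωC) = 47.4 Ω
Net reactance X = X_L − X_C = 93.7 Ω
Z = 15.9 + j93.7 Ω
|Z| = √(15.9² + 93.7²) = 95.1 Ω
∠Z = arctan(93.7/15.9) = 80.4°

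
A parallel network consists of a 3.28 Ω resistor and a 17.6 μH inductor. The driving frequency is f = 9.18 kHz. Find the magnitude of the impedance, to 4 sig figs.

0.9698 Ω

ω = 2πf = 57680 rad/s
X_L = ωL = 1.015 Ω
Parallel: admittances add. Y = 1/R + 1/(jωL)
Y = (0.3049 − j0.9851) S
|Y| = 1.031 S → |Z| = 1/|Y| = 0.9698 Ω, ∠Z = −∠Y = 72.80°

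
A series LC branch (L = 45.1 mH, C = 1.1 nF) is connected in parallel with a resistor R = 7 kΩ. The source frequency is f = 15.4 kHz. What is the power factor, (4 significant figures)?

0.5836

ω = 2πf = 96760 rad/s
X_L = ωL = 4364 Ω
X_C = 1/(ωC) = 9395 Ω
Branch 1: Z₁ = R = 7000 Ω
Branch 2 (series LC): Z₂ = j(X_L − X_C) = −j5031 Ω
Parallel: Z = Z₁Z₂/(Z₁+Z₂), |Z| = 4085 Ω, ∠Z = -54.29°
cos φ = cos(-54.29°) = 0.5836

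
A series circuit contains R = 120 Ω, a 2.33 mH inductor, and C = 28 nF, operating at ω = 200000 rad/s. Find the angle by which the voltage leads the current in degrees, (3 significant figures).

X_L = ωL = 466 Ω
X_C = 1/(ωC) = 179 Ω
Net reactance X = X_L − X_C = 287 Ω
Z = 120 + j287 Ω
|Z| = √(120² + 287²) = 311 Ω
∠Z = arctan(287/120) = 67.3°

67.3°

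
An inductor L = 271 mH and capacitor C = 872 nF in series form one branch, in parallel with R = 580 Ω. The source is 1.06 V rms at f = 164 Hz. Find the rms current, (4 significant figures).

ω = 2πf = 1030 rad/s
X_L = ωL = 279.2 Ω
X_C = 1/(ωC) = 1113 Ω
Branch 1: Z₁ = R = 580.0 Ω
Branch 2 (series LC): Z₂ = j(X_L − X_C) = −j833.7 Ω
Parallel: Z = Z₁Z₂/(Z₁+Z₂), |Z| = 476.1 Ω, ∠Z = -34.83°
I = V/|Z| = 1.06/476.1 = 2.226 mA

2.226 mA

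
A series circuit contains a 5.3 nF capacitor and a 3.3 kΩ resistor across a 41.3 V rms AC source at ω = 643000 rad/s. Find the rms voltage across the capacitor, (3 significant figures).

X_C = 1/(ωC) = 293 Ω
Z = 3300 − j293 Ω
|Z| = √(3300² + 293²) = 3310 Ω
I = V/|Z| = 12.5 mA
V_C = I·|Z_C| = 0.0125 × 293 = 3.66 V

3.66 V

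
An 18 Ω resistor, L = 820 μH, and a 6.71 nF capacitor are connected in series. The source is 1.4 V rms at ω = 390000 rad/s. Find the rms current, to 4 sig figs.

X_L = ωL = 319.8 Ω
X_C = 1/(ωC) = 382.1 Ω
Net reactance X = X_L − X_C = -62.33 Ω
Z = 18.00 − j62.33 Ω
|Z| = √(18.00² + 62.33²) = 64.88 Ω
I = V/|Z| = 1.4/64.88 = 21.58 mA

21.58 mA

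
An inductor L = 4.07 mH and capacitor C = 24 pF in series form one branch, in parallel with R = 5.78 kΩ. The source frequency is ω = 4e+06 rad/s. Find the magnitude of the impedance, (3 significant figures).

X_L = ωL = 16300 Ω
X_C = 1/(ωC) = 10400 Ω
Branch 1: Z₁ = R = 5780 Ω
Branch 2 (series LC): Z₂ = j(X_L − X_C) = j5860 Ω
Parallel: Z = Z₁Z₂/(Z₁+Z₂), |Z| = 4120 Ω, ∠Z = 44.6°

4120 Ω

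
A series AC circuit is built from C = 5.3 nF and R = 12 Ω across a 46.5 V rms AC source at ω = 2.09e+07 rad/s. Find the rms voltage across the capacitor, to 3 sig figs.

28.0 V

X_C = 1/(ωC) = 9.03 Ω
Z = 12.0 − j9.03 Ω
|Z| = √(12.0² + 9.03²) = 15.0 Ω
I = V/|Z| = 3.10 A
V_C = I·|Z_C| = 3.10 × 9.03 = 28.0 V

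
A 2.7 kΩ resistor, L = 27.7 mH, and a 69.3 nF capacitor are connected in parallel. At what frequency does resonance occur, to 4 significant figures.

ω₀ = 1/√(LC) = 1/√(0.0277 × 6.93e-08) = 22820 rad/s
f₀ = ω₀/(2π) = 3.633 kHz

3.633 kHz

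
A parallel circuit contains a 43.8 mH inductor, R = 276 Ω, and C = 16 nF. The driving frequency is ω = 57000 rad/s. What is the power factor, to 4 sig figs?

0.9902

X_L = ωL = 2497 Ω
X_C = 1/(ωC) = 1096 Ω
Parallel: admittances add. Y = 1/R + 1/(jωL) + jωC
Y = (0.003623 + j0.0005115) S
|Y| = 0.003659 S → |Z| = 1/|Y| = 273.3 Ω, ∠Z = −∠Y = -8.035°
cos φ = cos(-8.035°) = 0.9902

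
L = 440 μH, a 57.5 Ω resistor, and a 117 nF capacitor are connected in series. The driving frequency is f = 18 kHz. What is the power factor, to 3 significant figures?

ω = 2πf = 113100 rad/s
X_L = ωL = 49.8 Ω
X_C = 1/(ωC) = 75.6 Ω
Net reactance X = X_L − X_C = -25.8 Ω
Z = 57.5 − j25.8 Ω
|Z| = √(57.5² + 25.8²) = 63.0 Ω
∠Z = arctan(-25.8/57.5) = -24.2°
cos φ = cos(-24.2°) = 0.912

0.912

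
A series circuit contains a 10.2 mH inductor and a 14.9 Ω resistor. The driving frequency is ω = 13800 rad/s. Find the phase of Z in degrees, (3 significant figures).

X_L = ωL = 141 Ω
Z = 14.9 + j141 Ω
|Z| = √(14.9² + 141²) = 142 Ω
∠Z = arctan(141/14.9) = 84.0°

84.0°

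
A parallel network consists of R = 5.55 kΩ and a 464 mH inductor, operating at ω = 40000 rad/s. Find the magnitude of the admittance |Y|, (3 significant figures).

X_L = ωL = 18600 Ω
Parallel: admittances add. Y = 1/R + 1/(jωL)
Y = (0.000180 − j5.39e-05) S
|Y| = 0.000188 S → |Z| = 1/|Y| = 5320 Ω, ∠Z = −∠Y = 16.6°

188 μS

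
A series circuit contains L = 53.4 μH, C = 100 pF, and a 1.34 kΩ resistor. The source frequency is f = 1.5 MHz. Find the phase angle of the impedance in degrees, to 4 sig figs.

-22.60°

ω = 2πf = 9.425e+06 rad/s
X_L = ωL = 503.3 Ω
X_C = 1/(ωC) = 1061 Ω
Net reactance X = X_L − X_C = -557.7 Ω
Z = 1340 − j557.7 Ω
|Z| = √(1340² + 557.7²) = 1451 Ω
∠Z = arctan(-557.7/1340) = -22.60°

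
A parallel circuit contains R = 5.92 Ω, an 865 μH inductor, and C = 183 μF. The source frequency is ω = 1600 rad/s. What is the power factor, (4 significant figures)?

0.3658

X_L = ωL = 1.384 Ω
X_C = 1/(ωC) = 3.415 Ω
Parallel: admittances add. Y = 1/R + 1/(jωL) + jωC
Y = (0.1689 − j0.4297) S
|Y| = 0.4617 S → |Z| = 1/|Y| = 2.166 Ω, ∠Z = −∠Y = 68.54°
cos φ = cos(68.54°) = 0.3658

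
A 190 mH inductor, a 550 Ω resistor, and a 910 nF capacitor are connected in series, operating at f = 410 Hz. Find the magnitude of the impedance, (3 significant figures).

ω = 2πf = 2576 rad/s
X_L = ωL = 489 Ω
X_C = 1/(ωC) = 427 Ω
Net reactance X = X_L − X_C = 62.9 Ω
Z = 550 + j62.9 Ω
|Z| = √(550² + 62.9²) = 554 Ω

554 Ω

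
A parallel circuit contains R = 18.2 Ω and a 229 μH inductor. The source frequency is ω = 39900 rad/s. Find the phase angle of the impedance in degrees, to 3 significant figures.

X_L = ωL = 9.14 Ω
Parallel: admittances add. Y = 1/R + 1/(jωL)
Y = (0.0549 − j0.109) S
|Y| = 0.122 S → |Z| = 1/|Y| = 8.17 Ω, ∠Z = −∠Y = 63.3°

63.3°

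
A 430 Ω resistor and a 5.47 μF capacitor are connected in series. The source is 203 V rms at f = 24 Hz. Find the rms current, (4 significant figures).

ω = 2πf = 150.8 rad/s
X_C = 1/(ωC) = 1212 Ω
Z = 430.0 − j1212 Ω
|Z| = √(430.0² + 1212²) = 1286 Ω
I = V/|Z| = 203/1286 = 157.8 mA

157.8 mA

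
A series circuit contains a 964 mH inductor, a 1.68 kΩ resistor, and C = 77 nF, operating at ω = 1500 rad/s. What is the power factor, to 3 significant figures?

0.227

X_L = ωL = 1450 Ω
X_C = 1/(ωC) = 8660 Ω
Net reactance X = X_L − X_C = -7210 Ω
Z = 1680 − j7210 Ω
|Z| = √(1680² + 7210²) = 7410 Ω
∠Z = arctan(-7210/1680) = -76.9°
cos φ = cos(-76.9°) = 0.227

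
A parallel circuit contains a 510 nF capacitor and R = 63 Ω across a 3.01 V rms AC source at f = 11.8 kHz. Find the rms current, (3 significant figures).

ω = 2πf = 74140 rad/s
X_C = 1/(ωC) = 26.4 Ω
Parallel: admittances add. Y = 1/R + jωC
Y = (0.0159 + j0.0378) S
|Y| = 0.0410 S → |Z| = 1/|Y| = 24.4 Ω, ∠Z = −∠Y = -67.2°
I = V/|Z| = 3.01/24.4 = 123 mA

123 mA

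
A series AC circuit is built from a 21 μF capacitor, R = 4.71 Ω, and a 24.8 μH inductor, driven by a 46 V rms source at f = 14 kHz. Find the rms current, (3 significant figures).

ω = 2πf = 87960 rad/s
X_L = ωL = 2.18 Ω
X_C = 1/(ωC) = 0.541 Ω
Net reactance X = X_L − X_C = 1.64 Ω
Z = 4.71 + j1.64 Ω
|Z| = √(4.71² + 1.64²) = 4.99 Ω
I = V/|Z| = 46/4.99 = 9.22 A

9.22 A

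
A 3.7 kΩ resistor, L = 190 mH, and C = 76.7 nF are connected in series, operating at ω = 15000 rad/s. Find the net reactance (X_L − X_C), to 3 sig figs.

X_L = ωL = 2850 Ω
X_C = 1/(ωC) = 869 Ω
X = 2850 − 869 = 1980 Ω

1980 Ω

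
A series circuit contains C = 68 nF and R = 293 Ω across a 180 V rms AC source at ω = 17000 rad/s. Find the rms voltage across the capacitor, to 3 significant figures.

170 V

X_C = 1/(ωC) = 865 Ω
Z = 293 − j865 Ω
|Z| = √(293² + 865²) = 913 Ω
I = V/|Z| = 197 mA
V_C = I·|Z_C| = 0.197 × 865 = 170 V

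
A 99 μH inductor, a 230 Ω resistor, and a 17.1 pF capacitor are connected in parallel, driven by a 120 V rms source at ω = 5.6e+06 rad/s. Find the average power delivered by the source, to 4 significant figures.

X_L = ωL = 554.4 Ω
X_C = 1/(ωC) = 10440 Ω
Parallel: admittances add. Y = 1/R + 1/(jωL) + jωC
Y = (0.004348 − j0.001708) S
|Y| = 0.004671 S → |Z| = 1/|Y| = 214.1 Ω, ∠Z = −∠Y = 21.45°
I = V/|Z| = 560.6 mA
P = VI cos φ = 120 × 0.5606 × cos(21.45°) = 62.61 W

62.61 W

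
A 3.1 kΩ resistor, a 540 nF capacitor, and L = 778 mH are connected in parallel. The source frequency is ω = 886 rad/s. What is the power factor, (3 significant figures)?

X_L = ωL = 689 Ω
X_C = 1/(ωC) = 2090 Ω
Parallel: admittances add. Y = 1/R + 1/(jωL) + jωC
Y = (0.000323 − j0.000972) S
|Y| = 0.00102 S → |Z| = 1/|Y| = 976 Ω, ∠Z = −∠Y = 71.6°
cos φ = cos(71.6°) = 0.315

0.315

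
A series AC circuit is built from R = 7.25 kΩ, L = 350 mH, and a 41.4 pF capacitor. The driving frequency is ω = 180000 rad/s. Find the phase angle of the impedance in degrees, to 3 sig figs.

-84.2°

X_L = ωL = 63000 Ω
X_C = 1/(ωC) = 134000 Ω
Net reactance X = X_L − X_C = -71200 Ω
Z = 7250 − j71200 Ω
|Z| = √(7250² + 71200²) = 71600 Ω
∠Z = arctan(-71200/7250) = -84.2°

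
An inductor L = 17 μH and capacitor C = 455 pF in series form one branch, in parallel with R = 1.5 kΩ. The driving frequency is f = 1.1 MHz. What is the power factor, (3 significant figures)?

0.132

ω = 2πf = 6.912e+06 rad/s
X_L = ωL = 117 Ω
X_C = 1/(ωC) = 318 Ω
Branch 1: Z₁ = R = 1500 Ω
Branch 2 (series LC): Z₂ = j(X_L − X_C) = −j200 Ω
Parallel: Z = Z₁Z₂/(Z₁+Z₂), |Z| = 199 Ω, ∠Z = -82.4°
cos φ = cos(-82.4°) = 0.132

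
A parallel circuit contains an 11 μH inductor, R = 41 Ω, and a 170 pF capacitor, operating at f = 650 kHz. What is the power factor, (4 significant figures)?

ω = 2πf = 4.084e+06 rad/s
X_L = ωL = 44.92 Ω
X_C = 1/(ωC) = 1440 Ω
Parallel: admittances add. Y = 1/R + 1/(jωL) + jωC
Y = (0.02439 − j0.02157) S
|Y| = 0.03256 S → |Z| = 1/|Y| = 30.72 Ω, ∠Z = −∠Y = 41.48°
cos φ = cos(41.48°) = 0.7492

0.7492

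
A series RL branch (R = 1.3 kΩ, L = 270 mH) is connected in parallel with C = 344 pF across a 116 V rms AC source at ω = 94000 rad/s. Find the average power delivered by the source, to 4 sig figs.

27.09 mW

X_L = ωL = 25380 Ω
X_C = 1/(ωC) = 30930 Ω
Branch 1 (R+jX_L): Z₁ = 1300 + j25380 Ω, |Z₁| = 25410 Ω
Branch 2 (−jX_C): Z₂ = −j30930 Ω
Parallel: Z = Z₁Z₂/(Z₁+Z₂), |Z| = 138000 Ω, ∠Z = 73.87°
I = V/|Z| = 840.7 μA
P = VI cos φ = 116 × 0.0008407 × cos(73.87°) = 27.09 mW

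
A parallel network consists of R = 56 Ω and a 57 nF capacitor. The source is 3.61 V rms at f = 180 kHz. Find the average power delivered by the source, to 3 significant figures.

233 mW

ω = 2πf = 1.131e+06 rad/s
X_C = 1/(ωC) = 15.5 Ω
Parallel: admittances add. Y = 1/R + jωC
Y = (0.0179 + j0.0645) S
|Y| = 0.0669 S → |Z| = 1/|Y| = 14.9 Ω, ∠Z = −∠Y = -74.5°
I = V/|Z| = 241 mA
P = VI cos φ = 3.61 × 0.241 × cos(-74.5°) = 233 mW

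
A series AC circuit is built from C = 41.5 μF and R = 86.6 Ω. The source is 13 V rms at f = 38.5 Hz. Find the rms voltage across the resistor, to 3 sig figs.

ω = 2πf = 241.9 rad/s
X_C = 1/(ωC) = 99.6 Ω
Z = 86.6 − j99.6 Ω
|Z| = √(86.6² + 99.6²) = 132 Ω
I = V/|Z| = 98.5 mA
V_R = I·|Z_R| = 0.0985 × 86.6 = 8.53 V

8.53 V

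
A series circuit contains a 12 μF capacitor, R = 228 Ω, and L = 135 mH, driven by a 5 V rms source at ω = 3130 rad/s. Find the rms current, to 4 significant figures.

X_L = ωL = 422.6 Ω
X_C = 1/(ωC) = 26.62 Ω
Net reactance X = X_L − X_C = 395.9 Ω
Z = 228.0 + j395.9 Ω
|Z| = √(228.0² + 395.9²) = 456.9 Ω
I = V/|Z| = 5/456.9 = 10.94 mA

10.94 mA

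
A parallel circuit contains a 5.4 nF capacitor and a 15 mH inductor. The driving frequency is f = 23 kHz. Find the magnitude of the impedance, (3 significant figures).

ω = 2πf = 144500 rad/s
X_L = ωL = 2170 Ω
X_C = 1/(ωC) = 1280 Ω
Parallel: admittances add. Y = 1/(jωL) + jωC
Y = (0 + j0.000319) S
|Y| = 0.000319 S → |Z| = 1/|Y| = 3130 Ω, ∠Z = −∠Y = -90.0°

3130 Ω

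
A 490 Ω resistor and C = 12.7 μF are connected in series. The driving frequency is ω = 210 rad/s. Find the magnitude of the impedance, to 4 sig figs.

617.0 Ω

X_C = 1/(ωC) = 375.0 Ω
Z = 490.0 − j375.0 Ω
|Z| = √(490.0² + 375.0²) = 617.0 Ω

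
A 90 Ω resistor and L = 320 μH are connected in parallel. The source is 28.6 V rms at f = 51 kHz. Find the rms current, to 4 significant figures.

422.8 mA

ω = 2πf = 320400 rad/s
X_L = ωL = 102.5 Ω
Parallel: admittances add. Y = 1/R + 1/(jωL)
Y = (0.01111 − j0.009752) S
|Y| = 0.01478 S → |Z| = 1/|Y| = 67.64 Ω, ∠Z = −∠Y = 41.27°
I = V/|Z| = 28.6/67.64 = 422.8 mA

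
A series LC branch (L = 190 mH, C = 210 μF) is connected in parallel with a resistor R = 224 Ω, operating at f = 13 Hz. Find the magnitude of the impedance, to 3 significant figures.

42.0 Ω

ω = 2πf = 81.68 rad/s
X_L = ωL = 15.5 Ω
X_C = 1/(ωC) = 58.3 Ω
Branch 1: Z₁ = R = 224 Ω
Branch 2 (series LC): Z₂ = j(X_L − X_C) = −j42.8 Ω
Parallel: Z = Z₁Z₂/(Z₁+Z₂), |Z| = 42.0 Ω, ∠Z = -79.2°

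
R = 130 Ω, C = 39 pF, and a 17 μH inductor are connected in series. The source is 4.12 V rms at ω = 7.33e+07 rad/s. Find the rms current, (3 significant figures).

4.55 mA

X_L = ωL = 1250 Ω
X_C = 1/(ωC) = 350 Ω
Net reactance X = X_L − X_C = 896 Ω
Z = 130 + j896 Ω
|Z| = √(130² + 896²) = 906 Ω
I = V/|Z| = 4.12/906 = 4.55 mA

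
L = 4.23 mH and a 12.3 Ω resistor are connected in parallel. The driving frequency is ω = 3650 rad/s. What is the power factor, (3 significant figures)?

0.782

X_L = ωL = 15.4 Ω
Parallel: admittances add. Y = 1/R + 1/(jωL)
Y = (0.0813 − j0.0648) S
|Y| = 0.104 S → |Z| = 1/|Y| = 9.62 Ω, ∠Z = −∠Y = 38.5°
cos φ = cos(38.5°) = 0.782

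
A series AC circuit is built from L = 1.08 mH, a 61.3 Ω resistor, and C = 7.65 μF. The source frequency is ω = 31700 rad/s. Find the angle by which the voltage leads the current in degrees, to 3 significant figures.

X_L = ωL = 34.2 Ω
X_C = 1/(ωC) = 4.12 Ω
Net reactance X = X_L − X_C = 30.1 Ω
Z = 61.3 + j30.1 Ω
|Z| = √(61.3² + 30.1²) = 68.3 Ω
∠Z = arctan(30.1/61.3) = 26.2°

26.2°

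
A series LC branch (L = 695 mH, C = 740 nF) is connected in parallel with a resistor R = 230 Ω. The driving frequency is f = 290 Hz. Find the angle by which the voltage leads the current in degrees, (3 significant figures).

23.7°

ω = 2πf = 1822 rad/s
X_L = ωL = 1270 Ω
X_C = 1/(ωC) = 742 Ω
Branch 1: Z₁ = R = 230 Ω
Branch 2 (series LC): Z₂ = j(X_L − X_C) = j525 Ω
Parallel: Z = Z₁Z₂/(Z₁+Z₂), |Z| = 211 Ω, ∠Z = 23.7°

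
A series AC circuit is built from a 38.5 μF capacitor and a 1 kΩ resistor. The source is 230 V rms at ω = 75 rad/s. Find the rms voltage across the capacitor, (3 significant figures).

X_C = 1/(ωC) = 346 Ω
Z = 1000 − j346 Ω
|Z| = √(1000² + 346²) = 1060 Ω
I = V/|Z| = 217 mA
V_C = I·|Z_C| = 0.217 × 346 = 75.3 V

75.3 V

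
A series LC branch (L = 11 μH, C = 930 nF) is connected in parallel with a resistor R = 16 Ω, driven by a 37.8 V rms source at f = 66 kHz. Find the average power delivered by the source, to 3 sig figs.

89.3 W

ω = 2πf = 414700 rad/s
X_L = ωL = 4.56 Ω
X_C = 1/(ωC) = 2.59 Ω
Branch 1: Z₁ = R = 16.0 Ω
Branch 2 (series LC): Z₂ = j(X_L − X_C) = j1.97 Ω
Parallel: Z = Z₁Z₂/(Z₁+Z₂), |Z| = 1.95 Ω, ∠Z = 83.0°
I = V/|Z| = 19.3 A
P = VI cos φ = 37.8 × 19.3 × cos(83.0°) = 89.3 W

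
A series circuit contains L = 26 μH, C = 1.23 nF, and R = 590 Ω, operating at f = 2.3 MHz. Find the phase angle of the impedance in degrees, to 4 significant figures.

ω = 2πf = 1.445e+07 rad/s
X_L = ωL = 375.7 Ω
X_C = 1/(ωC) = 56.26 Ω
Net reactance X = X_L − X_C = 319.5 Ω
Z = 590.0 + j319.5 Ω
|Z| = √(590.0² + 319.5²) = 670.9 Ω
∠Z = arctan(319.5/590.0) = 28.43°

28.43°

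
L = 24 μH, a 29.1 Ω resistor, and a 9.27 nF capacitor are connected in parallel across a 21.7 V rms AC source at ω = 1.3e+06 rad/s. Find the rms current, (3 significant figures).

863 mA

X_L = ωL = 31.2 Ω
X_C = 1/(ωC) = 83.0 Ω
Parallel: admittances add. Y = 1/R + 1/(jωL) + jωC
Y = (0.0344 − j0.0200) S
|Y| = 0.0398 S → |Z| = 1/|Y| = 25.2 Ω, ∠Z = −∠Y = 30.2°
I = V/|Z| = 21.7/25.2 = 863 mA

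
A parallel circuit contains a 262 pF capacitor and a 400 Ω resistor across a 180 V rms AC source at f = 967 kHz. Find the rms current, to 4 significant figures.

ω = 2πf = 6.076e+06 rad/s
X_C = 1/(ωC) = 628.2 Ω
Parallel: admittances add. Y = 1/R + jωC
Y = (0.002500 + j0.001592) S
|Y| = 0.002964 S → |Z| = 1/|Y| = 337.4 Ω, ∠Z = −∠Y = -32.49°
I = V/|Z| = 180/337.4 = 533.5 mA

533.5 mA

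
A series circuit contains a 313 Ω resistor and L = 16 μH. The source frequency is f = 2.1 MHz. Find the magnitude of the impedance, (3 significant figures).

ω = 2πf = 1.319e+07 rad/s
X_L = ωL = 211 Ω
Z = 313 + j211 Ω
|Z| = √(313² + 211²) = 378 Ω

378 Ω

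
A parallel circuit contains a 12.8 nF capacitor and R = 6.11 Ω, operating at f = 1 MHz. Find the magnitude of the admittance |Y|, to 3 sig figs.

182 mS

ω = 2πf = 6.283e+06 rad/s
X_C = 1/(ωC) = 12.4 Ω
Parallel: admittances add. Y = 1/R + jωC
Y = (0.164 + j0.0804) S
|Y| = 0.182 S → |Z| = 1/|Y| = 5.48 Ω, ∠Z = −∠Y = -26.2°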